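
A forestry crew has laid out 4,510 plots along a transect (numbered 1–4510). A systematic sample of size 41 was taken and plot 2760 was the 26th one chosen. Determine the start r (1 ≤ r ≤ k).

10

k = 4510/41 = 110
r = 2760 − (26−1)×110 = 2760 − 2750 = 10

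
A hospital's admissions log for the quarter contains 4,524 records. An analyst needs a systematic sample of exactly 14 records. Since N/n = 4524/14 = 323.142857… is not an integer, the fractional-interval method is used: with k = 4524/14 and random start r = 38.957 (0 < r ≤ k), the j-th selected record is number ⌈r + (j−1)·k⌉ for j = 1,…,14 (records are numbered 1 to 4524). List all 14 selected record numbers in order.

j=1: r + 0k = 38.957 → ⌈·⌉ = 39
j=2: r + 1k = 362.099857… → ⌈·⌉ = 363
j=3: r + 2k = 685.242714… → ⌈·⌉ = 686
j=4: r + 3k = 1008.385571… → ⌈·⌉ = 1009
j=5: r + 4k = 1331.528428… → ⌈·⌉ = 1332
j=6: r + 5k = 1654.671285… → ⌈·⌉ = 1655
j=7: r + 6k = 1977.814142… → ⌈·⌉ = 1978
j=8: r + 7k = 2300.957 → ⌈·⌉ = 2301
j=9: r + 8k = 2624.099857… → ⌈·⌉ = 2625
j=10: r + 9k = 2947.242714… → ⌈·⌉ = 2948
j=11: r + 10k = 3270.385571… → ⌈·⌉ = 3271
j=12: r + 11k = 3593.528428… → ⌈·⌉ = 3594
j=13: r + 12k = 3916.671285… → ⌈·⌉ = 3917
j=14: r + 13k = 4239.814142… → ⌈·⌉ = 4240

39, 363, 686, 1009, 1332, 1655, 1978, 2301, 2625, 2948, 3271, 3594, 3917, 4240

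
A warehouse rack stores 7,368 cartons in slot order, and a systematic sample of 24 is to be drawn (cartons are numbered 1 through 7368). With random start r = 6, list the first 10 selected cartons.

k = N/n = 7368/24 = 307
carton 1: 6
carton 2: 6 + 307 = 313
carton 3: 313 + 307 = 620
carton 4: 620 + 307 = 927
carton 5: 927 + 307 = 1234
carton 6: 1234 + 307 = 1541
carton 7: 1541 + 307 = 1848
carton 8: 1848 + 307 = 2155
carton 9: 2155 + 307 = 2462
carton 10: 2462 + 307 = 2769

6, 313, 620, 927, 1234, 1541, 1848, 2155, 2462, 2769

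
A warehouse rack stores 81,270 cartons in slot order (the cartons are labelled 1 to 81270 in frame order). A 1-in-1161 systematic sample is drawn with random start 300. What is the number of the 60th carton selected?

k = 1161
60th selection = r + (60−1)·k = 300 + 59×1161 = 300 + 68499 = 68799

68799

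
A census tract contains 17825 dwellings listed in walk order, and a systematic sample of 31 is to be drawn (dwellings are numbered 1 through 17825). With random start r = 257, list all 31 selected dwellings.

k = N/n = 17825/31 = 575
dwelling 1: 257
dwelling 2: 257 + 575 = 832
dwelling 3: 832 + 575 = 1407
dwelling 4: 1407 + 575 = 1982
dwelling 5: 1982 + 575 = 2557
dwelling 6: 2557 + 575 = 3132
dwelling 7: 3132 + 575 = 3707
dwelling 8: 3707 + 575 = 4282
dwelling 9: 4282 + 575 = 4857
dwelling 10: 4857 + 575 = 5432
dwelling 11: 5432 + 575 = 6007
dwelling 12: 6007 + 575 = 6582
dwelling 13: 6582 + 575 = 7157
dwelling 14: 7157 + 575 = 7732
dwelling 15: 7732 + 575 = 8307
dwelling 16: 8307 + 575 = 8882
dwelling 17: 8882 + 575 = 9457
dwelling 18: 9457 + 575 = 10032
dwelling 19: 10032 + 575 = 10607
dwelling 20: 10607 + 575 = 11182
dwelling 21: 11182 + 575 = 11757
dwelling 22: 11757 + 575 = 12332
dwelling 23: 12332 + 575 = 12907
dwelling 24: 12907 + 575 = 13482
dwelling 25: 13482 + 575 = 14057
dwelling 26: 14057 + 575 = 14632
dwelling 27: 14632 + 575 = 15207
dwelling 28: 15207 + 575 = 15782
dwelling 29: 15782 + 575 = 16357
dwelling 30: 16357 + 575 = 16932
dwelling 31: 16932 + 575 = 17507

257, 832, 1407, 1982, 2557, 3132, 3707, 4282, 4857, 5432, 6007, 6582, 7157, 7732, 8307, 8882, 9457, 10032, 10607, 11182, 11757, 12332, 12907, 13482, 14057, 14632, 15207, 15782, 16357, 16932, 17507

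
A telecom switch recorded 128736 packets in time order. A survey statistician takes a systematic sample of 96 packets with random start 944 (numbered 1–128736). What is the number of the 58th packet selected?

k = 128736/96 = 1341
58th selection = r + (58−1)·k = 944 + 57×1341 = 944 + 76437 = 77381

77381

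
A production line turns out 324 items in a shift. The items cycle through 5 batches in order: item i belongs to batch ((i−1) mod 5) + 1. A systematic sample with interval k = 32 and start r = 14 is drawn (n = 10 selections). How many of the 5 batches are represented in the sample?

Consecutive selections differ by k = 32, so their batch numbers differ by 32 mod 5 = 2.
gcd(32, 5) = 1, so the sample visits 5/1 = 5 distinct residues mod 5.
Start 14 is batch 4; the batches hit are 1, 2, 3, 4, 5.

5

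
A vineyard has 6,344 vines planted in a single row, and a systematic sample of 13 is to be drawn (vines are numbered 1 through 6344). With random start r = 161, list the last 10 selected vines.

1625, 2113, 2601, 3089, 3577, 4065, 4553, 5041, 5529, 6017

k = N/n = 6344/13 = 488
4th selection = 161 + 3×488 = 1625
5th: 1625 + 488 = 2113
6th: 2113 + 488 = 2601
7th: 2601 + 488 = 3089
8th: 3089 + 488 = 3577
9th: 3577 + 488 = 4065
10th: 4065 + 488 = 4553
11th: 4553 + 488 = 5041
12th: 5041 + 488 = 5529
13th: 5529 + 488 = 6017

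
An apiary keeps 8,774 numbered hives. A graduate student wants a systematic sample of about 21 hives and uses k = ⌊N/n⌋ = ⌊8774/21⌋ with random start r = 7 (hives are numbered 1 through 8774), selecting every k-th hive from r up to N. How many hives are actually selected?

k = ⌊8774/21⌋ = 417
Achieved size = ⌊(8774 − 7)/417⌋ + 1 = ⌊8767/417⌋ + 1 = 21 + 1 = 22
(last selection: 7 + 21×417 = 8764 ≤ 8774; next would be 9181 > 8774)

22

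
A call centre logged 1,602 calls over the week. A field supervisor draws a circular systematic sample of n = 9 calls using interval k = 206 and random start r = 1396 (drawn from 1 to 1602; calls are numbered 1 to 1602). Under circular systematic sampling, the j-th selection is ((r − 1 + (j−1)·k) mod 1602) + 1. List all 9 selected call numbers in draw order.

1396, 1602, 206, 412, 618, 824, 1030, 1236, 1442

Selection 1: 1396
Selection 2: 1396 + 206 = 1602
Selection 3: 1602 + 206 = 1808 → 1808 − 1602 = 206
Selection 4: 206 + 206 = 412
Selection 5: 412 + 206 = 618
Selection 6: 618 + 206 = 824
Selection 7: 824 + 206 = 1030
Selection 8: 1030 + 206 = 1236
Selection 9: 1236 + 206 = 1442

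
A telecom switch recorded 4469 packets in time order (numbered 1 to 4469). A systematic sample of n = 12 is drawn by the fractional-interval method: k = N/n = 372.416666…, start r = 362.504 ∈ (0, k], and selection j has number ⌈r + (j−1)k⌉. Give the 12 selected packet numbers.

j=1: r + 0k = 362.504 → ⌈·⌉ = 363
j=2: r + 1k = 734.920666… → ⌈·⌉ = 735
j=3: r + 2k = 1107.337333… → ⌈·⌉ = 1108
j=4: r + 3k = 1479.754 → ⌈·⌉ = 1480
j=5: r + 4k = 1852.170666… → ⌈·⌉ = 1853
j=6: r + 5k = 2224.587333… → ⌈·⌉ = 2225
j=7: r + 6k = 2597.004 → ⌈·⌉ = 2598
j=8: r + 7k = 2969.420666… → ⌈·⌉ = 2970
j=9: r + 8k = 3341.837333… → ⌈·⌉ = 3342
j=10: r + 9k = 3714.254 → ⌈·⌉ = 3715
j=11: r + 10k = 4086.670666… → ⌈·⌉ = 4087
j=12: r + 11k = 4459.087333… → ⌈·⌉ = 4460

363, 735, 1108, 1480, 1853, 2225, 2598, 2970, 3342, 3715, 4087, 4460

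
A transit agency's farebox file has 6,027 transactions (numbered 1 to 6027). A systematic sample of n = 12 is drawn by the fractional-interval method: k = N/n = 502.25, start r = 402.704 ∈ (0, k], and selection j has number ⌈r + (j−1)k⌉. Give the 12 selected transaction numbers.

j=1: r + 0k = 402.704 → ⌈·⌉ = 403
j=2: r + 1k = 904.954 → ⌈·⌉ = 905
j=3: r + 2k = 1407.204 → ⌈·⌉ = 1408
j=4: r + 3k = 1909.454 → ⌈·⌉ = 1910
j=5: r + 4k = 2411.704 → ⌈·⌉ = 2412
j=6: r + 5k = 2913.954 → ⌈·⌉ = 2914
j=7: r + 6k = 3416.204 → ⌈·⌉ = 3417
j=8: r + 7k = 3918.454 → ⌈·⌉ = 3919
j=9: r + 8k = 4420.704 → ⌈·⌉ = 4421
j=10: r + 9k = 4922.954 → ⌈·⌉ = 4923
j=11: r + 10k = 5425.204 → ⌈·⌉ = 5426
j=12: r + 11k = 5927.454 → ⌈·⌉ = 5928

403, 905, 1408, 1910, 2412, 2914, 3417, 3919, 4421, 4923, 5426, 5928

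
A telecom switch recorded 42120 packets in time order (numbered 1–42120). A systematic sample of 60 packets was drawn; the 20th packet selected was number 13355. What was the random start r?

17

k = 42120/60 = 702
r = 13355 − (20−1)×702 = 13355 − 13338 = 17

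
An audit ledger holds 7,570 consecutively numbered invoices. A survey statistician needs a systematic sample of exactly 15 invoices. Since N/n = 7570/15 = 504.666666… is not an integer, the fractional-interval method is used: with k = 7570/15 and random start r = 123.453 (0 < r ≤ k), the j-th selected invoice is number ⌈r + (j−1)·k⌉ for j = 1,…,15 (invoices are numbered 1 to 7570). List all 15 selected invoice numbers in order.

124, 629, 1133, 1638, 2143, 2647, 3152, 3657, 4161, 4666, 5171, 5675, 6180, 6685, 7189

j=1: r + 0k = 123.453 → ⌈·⌉ = 124
j=2: r + 1k = 628.119666… → ⌈·⌉ = 629
j=3: r + 2k = 1132.786333… → ⌈·⌉ = 1133
j=4: r + 3k = 1637.453 → ⌈·⌉ = 1638
j=5: r + 4k = 2142.119666… → ⌈·⌉ = 2143
j=6: r + 5k = 2646.786333… → ⌈·⌉ = 2647
j=7: r + 6k = 3151.453 → ⌈·⌉ = 3152
j=8: r + 7k = 3656.119666… → ⌈·⌉ = 3657
j=9: r + 8k = 4160.786333… → ⌈·⌉ = 4161
j=10: r + 9k = 4665.453 → ⌈·⌉ = 4666
j=11: r + 10k = 5170.119666… → ⌈·⌉ = 5171
j=12: r + 11k = 5674.786333… → ⌈·⌉ = 5675
j=13: r + 12k = 6179.453 → ⌈·⌉ = 6180
j=14: r + 13k = 6684.119666… → ⌈·⌉ = 6685
j=15: r + 14k = 7188.786333… → ⌈·⌉ = 7189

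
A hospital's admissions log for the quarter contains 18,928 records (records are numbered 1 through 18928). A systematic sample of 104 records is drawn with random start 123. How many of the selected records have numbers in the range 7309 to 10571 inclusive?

k = 18928/104 = 182
First selection ≥ 7309: 123 + ⌈(7309−123)/182⌉·182 = 123 + 40×182 = 7403
Last selection ≤ 10571: 123 + ⌊(10571−123)/182⌋·182 = 123 + 57×182 = 10497
Count = 57 − 40 + 1 = 18

18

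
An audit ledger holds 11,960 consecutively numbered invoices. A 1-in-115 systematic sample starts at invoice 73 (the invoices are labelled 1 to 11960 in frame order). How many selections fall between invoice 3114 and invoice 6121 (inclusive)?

26

k = 115
First selection ≥ 3114: 73 + ⌈(3114−73)/115⌉·115 = 73 + 27×115 = 3178
Last selection ≤ 6121: 73 + ⌊(6121−73)/115⌋·115 = 73 + 52×115 = 6053
Count = 52 − 27 + 1 = 26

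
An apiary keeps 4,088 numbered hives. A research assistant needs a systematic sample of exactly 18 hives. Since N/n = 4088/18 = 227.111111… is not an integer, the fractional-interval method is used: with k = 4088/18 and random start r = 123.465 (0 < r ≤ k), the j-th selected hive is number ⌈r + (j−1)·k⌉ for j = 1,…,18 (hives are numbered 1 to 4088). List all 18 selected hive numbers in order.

124, 351, 578, 805, 1032, 1260, 1487, 1714, 1941, 2168, 2395, 2622, 2849, 3076, 3304, 3531, 3758, 3985

j=1: r + 0k = 123.465 → ⌈·⌉ = 124
j=2: r + 1k = 350.576111… → ⌈·⌉ = 351
j=3: r + 2k = 577.687222… → ⌈·⌉ = 578
j=4: r + 3k = 804.798333… → ⌈·⌉ = 805
j=5: r + 4k = 1031.909444… → ⌈·⌉ = 1032
j=6: r + 5k = 1259.020555… → ⌈·⌉ = 1260
j=7: r + 6k = 1486.131666… → ⌈·⌉ = 1487
j=8: r + 7k = 1713.242777… → ⌈·⌉ = 1714
j=9: r + 8k = 1940.353888… → ⌈·⌉ = 1941
j=10: r + 9k = 2167.465 → ⌈·⌉ = 2168
j=11: r + 10k = 2394.576111… → ⌈·⌉ = 2395
j=12: r + 11k = 2621.687222… → ⌈·⌉ = 2622
j=13: r + 12k = 2848.798333… → ⌈·⌉ = 2849
j=14: r + 13k = 3075.909444… → ⌈·⌉ = 3076
j=15: r + 14k = 3303.020555… → ⌈·⌉ = 3304
j=16: r + 15k = 3530.131666… → ⌈·⌉ = 3531
j=17: r + 16k = 3757.242777… → ⌈·⌉ = 3758
j=18: r + 17k = 3984.353888… → ⌈·⌉ = 3985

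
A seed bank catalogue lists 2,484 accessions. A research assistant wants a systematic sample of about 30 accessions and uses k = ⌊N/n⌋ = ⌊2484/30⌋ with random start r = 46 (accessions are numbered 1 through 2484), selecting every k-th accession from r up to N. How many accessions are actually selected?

k = ⌊2484/30⌋ = 82
Achieved size = ⌊(2484 − 46)/82⌋ + 1 = ⌊2438/82⌋ + 1 = 29 + 1 = 30
(last selection: 46 + 29×82 = 2424 ≤ 2484; next would be 2506 > 2484)

30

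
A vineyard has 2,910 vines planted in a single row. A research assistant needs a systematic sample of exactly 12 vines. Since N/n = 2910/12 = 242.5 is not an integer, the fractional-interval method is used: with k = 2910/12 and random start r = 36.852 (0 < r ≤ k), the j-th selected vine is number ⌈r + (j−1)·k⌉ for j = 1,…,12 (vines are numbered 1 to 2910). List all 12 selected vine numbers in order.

j=1: r + 0k = 36.852 → ⌈·⌉ = 37
j=2: r + 1k = 279.352 → ⌈·⌉ = 280
j=3: r + 2k = 521.852 → ⌈·⌉ = 522
j=4: r + 3k = 764.352 → ⌈·⌉ = 765
j=5: r + 4k = 1006.852 → ⌈·⌉ = 1007
j=6: r + 5k = 1249.352 → ⌈·⌉ = 1250
j=7: r + 6k = 1491.852 → ⌈·⌉ = 1492
j=8: r + 7k = 1734.352 → ⌈·⌉ = 1735
j=9: r + 8k = 1976.852 → ⌈·⌉ = 1977
j=10: r + 9k = 2219.352 → ⌈·⌉ = 2220
j=11: r + 10k = 2461.852 → ⌈·⌉ = 2462
j=12: r + 11k = 2704.352 → ⌈·⌉ = 2705

37, 280, 522, 765, 1007, 1250, 1492, 1735, 1977, 2220, 2462, 2705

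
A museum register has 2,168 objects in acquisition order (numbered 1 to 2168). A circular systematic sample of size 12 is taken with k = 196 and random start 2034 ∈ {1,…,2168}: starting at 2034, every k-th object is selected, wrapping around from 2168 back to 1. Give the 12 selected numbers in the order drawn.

2034, 62, 258, 454, 650, 846, 1042, 1238, 1434, 1630, 1826, 2022

Selection 1: 2034
Selection 2: 2034 + 196 = 2230 → 2230 − 2168 = 62
Selection 3: 62 + 196 = 258
Selection 4: 258 + 196 = 454
Selection 5: 454 + 196 = 650
Selection 6: 650 + 196 = 846
Selection 7: 846 + 196 = 1042
Selection 8: 1042 + 196 = 1238
Selection 9: 1238 + 196 = 1434
Selection 10: 1434 + 196 = 1630
Selection 11: 1630 + 196 = 1826
Selection 12: 1826 + 196 = 2022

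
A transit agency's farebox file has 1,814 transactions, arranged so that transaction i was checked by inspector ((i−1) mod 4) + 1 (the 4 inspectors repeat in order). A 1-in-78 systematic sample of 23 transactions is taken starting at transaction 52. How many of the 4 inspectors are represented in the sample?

Consecutive selections differ by k = 78, so their inspector numbers differ by 78 mod 4 = 2.
gcd(78, 4) = 2, so the sample visits 4/2 = 2 distinct residues mod 4.
Start 52 is inspector 4; the inspectors hit are 2, 4.

2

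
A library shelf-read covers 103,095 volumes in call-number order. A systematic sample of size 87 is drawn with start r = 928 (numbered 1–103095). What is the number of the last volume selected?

k = 103095/87 = 1185
87th selection = r + (87−1)·k = 928 + 86×1185 = 928 + 101910 = 102838

102838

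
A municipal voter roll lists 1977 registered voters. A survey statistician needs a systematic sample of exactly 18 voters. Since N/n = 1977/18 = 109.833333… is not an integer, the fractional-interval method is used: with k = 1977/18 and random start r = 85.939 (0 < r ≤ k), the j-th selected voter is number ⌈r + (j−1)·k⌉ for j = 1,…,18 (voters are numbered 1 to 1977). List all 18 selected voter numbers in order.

j=1: r + 0k = 85.939 → ⌈·⌉ = 86
j=2: r + 1k = 195.772333… → ⌈·⌉ = 196
j=3: r + 2k = 305.605666… → ⌈·⌉ = 306
j=4: r + 3k = 415.439 → ⌈·⌉ = 416
j=5: r + 4k = 525.272333… → ⌈·⌉ = 526
j=6: r + 5k = 635.105666… → ⌈·⌉ = 636
j=7: r + 6k = 744.939 → ⌈·⌉ = 745
j=8: r + 7k = 854.772333… → ⌈·⌉ = 855
j=9: r + 8k = 964.605666… → ⌈·⌉ = 965
j=10: r + 9k = 1074.439 → ⌈·⌉ = 1075
j=11: r + 10k = 1184.272333… → ⌈·⌉ = 1185
j=12: r + 11k = 1294.105666… → ⌈·⌉ = 1295
j=13: r + 12k = 1403.939 → ⌈·⌉ = 1404
j=14: r + 13k = 1513.772333… → ⌈·⌉ = 1514
j=15: r + 14k = 1623.605666… → ⌈·⌉ = 1624
j=16: r + 15k = 1733.439 → ⌈·⌉ = 1734
j=17: r + 16k = 1843.272333… → ⌈·⌉ = 1844
j=18: r + 17k = 1953.105666… → ⌈·⌉ = 1954

86, 196, 306, 416, 526, 636, 745, 855, 965, 1075, 1185, 1295, 1404, 1514, 1624, 1734, 1844, 1954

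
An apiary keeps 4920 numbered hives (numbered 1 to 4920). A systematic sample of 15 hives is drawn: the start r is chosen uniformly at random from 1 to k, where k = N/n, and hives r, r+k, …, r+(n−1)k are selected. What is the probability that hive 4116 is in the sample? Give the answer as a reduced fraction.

k = 4920/15 = 328.
Hive 4116 is selected iff r ≡ 4116 (mod 328); exactly one such r in {1,…,328}.
Inclusion probability = 1/328.

1/328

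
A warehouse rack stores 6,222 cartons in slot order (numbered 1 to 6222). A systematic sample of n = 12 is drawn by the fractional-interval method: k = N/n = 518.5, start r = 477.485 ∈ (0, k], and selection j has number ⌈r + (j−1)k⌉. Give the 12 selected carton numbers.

478, 996, 1515, 2033, 2552, 3070, 3589, 4107, 4626, 5144, 5663, 6181

j=1: r + 0k = 477.485 → ⌈·⌉ = 478
j=2: r + 1k = 995.985 → ⌈·⌉ = 996
j=3: r + 2k = 1514.485 → ⌈·⌉ = 1515
j=4: r + 3k = 2032.985 → ⌈·⌉ = 2033
j=5: r + 4k = 2551.485 → ⌈·⌉ = 2552
j=6: r + 5k = 3069.985 → ⌈·⌉ = 3070
j=7: r + 6k = 3588.485 → ⌈·⌉ = 3589
j=8: r + 7k = 4106.985 → ⌈·⌉ = 4107
j=9: r + 8k = 4625.485 → ⌈·⌉ = 4626
j=10: r + 9k = 5143.985 → ⌈·⌉ = 5144
j=11: r + 10k = 5662.485 → ⌈·⌉ = 5663
j=12: r + 11k = 6180.985 → ⌈·⌉ = 6181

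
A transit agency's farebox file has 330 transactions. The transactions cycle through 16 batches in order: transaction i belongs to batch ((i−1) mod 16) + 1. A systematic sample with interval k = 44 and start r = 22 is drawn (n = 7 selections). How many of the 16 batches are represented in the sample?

4

Consecutive selections differ by k = 44, so their batch numbers differ by 44 mod 16 = 12.
gcd(44, 16) = 4, so the sample visits 16/4 = 4 distinct residues mod 16.
Start 22 is batch 6; the batches hit are 2, 6, 10, 14.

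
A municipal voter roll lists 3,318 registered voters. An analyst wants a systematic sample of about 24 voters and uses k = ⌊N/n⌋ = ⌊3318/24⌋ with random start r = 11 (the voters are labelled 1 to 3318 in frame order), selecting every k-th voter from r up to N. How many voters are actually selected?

24

k = ⌊3318/24⌋ = 138
Achieved size = ⌊(3318 − 11)/138⌋ + 1 = ⌊3307/138⌋ + 1 = 23 + 1 = 24
(last selection: 11 + 23×138 = 3185 ≤ 3318; next would be 3323 > 3318)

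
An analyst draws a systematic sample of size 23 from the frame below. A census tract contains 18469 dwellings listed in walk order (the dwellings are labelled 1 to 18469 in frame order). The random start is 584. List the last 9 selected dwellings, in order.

k = N/n = 18469/23 = 803
15th selection = 584 + 14×803 = 11826
16th: 11826 + 803 = 12629
17th: 12629 + 803 = 13432
18th: 13432 + 803 = 14235
19th: 14235 + 803 = 15038
20th: 15038 + 803 = 15841
21st: 15841 + 803 = 16644
22nd: 16644 + 803 = 17447
23rd: 17447 + 803 = 18250

11826, 12629, 13432, 14235, 15038, 15841, 16644, 17447, 18250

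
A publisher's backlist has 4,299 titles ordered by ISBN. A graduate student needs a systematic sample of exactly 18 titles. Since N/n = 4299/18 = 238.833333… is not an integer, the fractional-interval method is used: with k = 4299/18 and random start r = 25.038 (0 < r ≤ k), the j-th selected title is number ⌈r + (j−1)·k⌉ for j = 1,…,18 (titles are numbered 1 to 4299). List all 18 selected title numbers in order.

26, 264, 503, 742, 981, 1220, 1459, 1697, 1936, 2175, 2414, 2653, 2892, 3130, 3369, 3608, 3847, 4086

j=1: r + 0k = 25.038 → ⌈·⌉ = 26
j=2: r + 1k = 263.871333… → ⌈·⌉ = 264
j=3: r + 2k = 502.704666… → ⌈·⌉ = 503
j=4: r + 3k = 741.538 → ⌈·⌉ = 742
j=5: r + 4k = 980.371333… → ⌈·⌉ = 981
j=6: r + 5k = 1219.204666… → ⌈·⌉ = 1220
j=7: r + 6k = 1458.038 → ⌈·⌉ = 1459
j=8: r + 7k = 1696.871333… → ⌈·⌉ = 1697
j=9: r + 8k = 1935.704666… → ⌈·⌉ = 1936
j=10: r + 9k = 2174.538 → ⌈·⌉ = 2175
j=11: r + 10k = 2413.371333… → ⌈·⌉ = 2414
j=12: r + 11k = 2652.204666… → ⌈·⌉ = 2653
j=13: r + 12k = 2891.038 → ⌈·⌉ = 2892
j=14: r + 13k = 3129.871333… → ⌈·⌉ = 3130
j=15: r + 14k = 3368.704666… → ⌈·⌉ = 3369
j=16: r + 15k = 3607.538 → ⌈·⌉ = 3608
j=17: r + 16k = 3846.371333… → ⌈·⌉ = 3847
j=18: r + 17k = 4085.204666… → ⌈·⌉ = 4086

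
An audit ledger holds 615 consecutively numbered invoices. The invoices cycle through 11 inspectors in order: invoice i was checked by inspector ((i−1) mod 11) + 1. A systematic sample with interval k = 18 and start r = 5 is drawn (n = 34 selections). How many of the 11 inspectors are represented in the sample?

Consecutive selections differ by k = 18, so their inspector numbers differ by 18 mod 11 = 7.
gcd(18, 11) = 1, so the sample visits 11/1 = 11 distinct residues mod 11.
Start 5 is inspector 5; the inspectors hit are 1, 2, 3, 4, 5, 6, 7, 8, 9, 10, 11.

11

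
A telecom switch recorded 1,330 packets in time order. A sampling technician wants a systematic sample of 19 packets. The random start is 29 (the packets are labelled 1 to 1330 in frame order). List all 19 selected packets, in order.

k = N/n = 1330/19 = 70
packet 1: 29
packet 2: 29 + 70 = 99
packet 3: 99 + 70 = 169
packet 4: 169 + 70 = 239
packet 5: 239 + 70 = 309
packet 6: 309 + 70 = 379
packet 7: 379 + 70 = 449
packet 8: 449 + 70 = 519
packet 9: 519 + 70 = 589
packet 10: 589 + 70 = 659
packet 11: 659 + 70 = 729
packet 12: 729 + 70 = 799
packet 13: 799 + 70 = 869
packet 14: 869 + 70 = 939
packet 15: 939 + 70 = 1009
packet 16: 1009 + 70 = 1079
packet 17: 1079 + 70 = 1149
packet 18: 1149 + 70 = 1219
packet 19: 1219 + 70 = 1289

29, 99, 169, 239, 309, 379, 449, 519, 589, 659, 729, 799, 869, 939, 1009, 1079, 1149, 1219, 1289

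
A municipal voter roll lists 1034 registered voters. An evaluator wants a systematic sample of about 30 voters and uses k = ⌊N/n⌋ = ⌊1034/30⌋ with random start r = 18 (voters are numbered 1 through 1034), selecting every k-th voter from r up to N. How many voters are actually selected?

k = ⌊1034/30⌋ = 34
Achieved size = ⌊(1034 − 18)/34⌋ + 1 = ⌊1016/34⌋ + 1 = 29 + 1 = 30
(last selection: 18 + 29×34 = 1004 ≤ 1034; next would be 1038 > 1034)

30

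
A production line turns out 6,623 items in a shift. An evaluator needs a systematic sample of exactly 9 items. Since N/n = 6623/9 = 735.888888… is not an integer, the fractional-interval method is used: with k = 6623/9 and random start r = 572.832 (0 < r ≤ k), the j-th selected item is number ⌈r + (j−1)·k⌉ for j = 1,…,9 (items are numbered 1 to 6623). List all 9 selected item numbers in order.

j=1: r + 0k = 572.832 → ⌈·⌉ = 573
j=2: r + 1k = 1308.720888… → ⌈·⌉ = 1309
j=3: r + 2k = 2044.609777… → ⌈·⌉ = 2045
j=4: r + 3k = 2780.498666… → ⌈·⌉ = 2781
j=5: r + 4k = 3516.387555… → ⌈·⌉ = 3517
j=6: r + 5k = 4252.276444… → ⌈·⌉ = 4253
j=7: r + 6k = 4988.165333… → ⌈·⌉ = 4989
j=8: r + 7k = 5724.054222… → ⌈·⌉ = 5725
j=9: r + 8k = 6459.943111… → ⌈·⌉ = 6460

573, 1309, 2045, 2781, 3517, 4253, 4989, 5725, 6460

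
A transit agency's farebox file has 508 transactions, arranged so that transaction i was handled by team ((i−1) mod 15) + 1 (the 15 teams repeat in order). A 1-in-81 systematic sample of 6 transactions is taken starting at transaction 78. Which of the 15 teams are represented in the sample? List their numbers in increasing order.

Consecutive selections differ by k = 81, so their team numbers differ by 81 mod 15 = 6.
gcd(81, 15) = 3, so the sample visits 15/3 = 5 distinct residues mod 15.
Start 78 is team 3; the teams hit are 3, 6, 9, 12, 15.

3, 6, 9, 12, 15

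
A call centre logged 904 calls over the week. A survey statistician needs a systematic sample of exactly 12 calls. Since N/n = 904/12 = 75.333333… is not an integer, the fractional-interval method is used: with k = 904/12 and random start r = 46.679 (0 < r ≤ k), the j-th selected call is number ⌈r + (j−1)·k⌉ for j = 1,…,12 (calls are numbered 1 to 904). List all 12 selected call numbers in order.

j=1: r + 0k = 46.679 → ⌈·⌉ = 47
j=2: r + 1k = 122.012333… → ⌈·⌉ = 123
j=3: r + 2k = 197.345666… → ⌈·⌉ = 198
j=4: r + 3k = 272.679 → ⌈·⌉ = 273
j=5: r + 4k = 348.012333… → ⌈·⌉ = 349
j=6: r + 5k = 423.345666… → ⌈·⌉ = 424
j=7: r + 6k = 498.679 → ⌈·⌉ = 499
j=8: r + 7k = 574.012333… → ⌈·⌉ = 575
j=9: r + 8k = 649.345666… → ⌈·⌉ = 650
j=10: r + 9k = 724.679 → ⌈·⌉ = 725
j=11: r + 10k = 800.012333… → ⌈·⌉ = 801
j=12: r + 11k = 875.345666… → ⌈·⌉ = 876

47, 123, 198, 273, 349, 424, 499, 575, 650, 725, 801, 876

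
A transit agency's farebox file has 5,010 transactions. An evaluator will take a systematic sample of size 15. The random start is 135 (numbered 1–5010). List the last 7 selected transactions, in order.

2807, 3141, 3475, 3809, 4143, 4477, 4811

k = N/n = 5010/15 = 334
9th selection = 135 + 8×334 = 2807
10th: 2807 + 334 = 3141
11th: 3141 + 334 = 3475
12th: 3475 + 334 = 3809
13th: 3809 + 334 = 4143
14th: 4143 + 334 = 4477
15th: 4477 + 334 = 4811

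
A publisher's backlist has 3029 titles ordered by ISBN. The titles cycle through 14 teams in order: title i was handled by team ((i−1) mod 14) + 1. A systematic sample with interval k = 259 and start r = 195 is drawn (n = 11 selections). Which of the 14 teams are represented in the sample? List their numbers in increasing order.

6, 13

Consecutive selections differ by k = 259, so their team numbers differ by 259 mod 14 = 7.
gcd(259, 14) = 7, so the sample visits 14/7 = 2 distinct residues mod 14.
Start 195 is team 13; the teams hit are 6, 13.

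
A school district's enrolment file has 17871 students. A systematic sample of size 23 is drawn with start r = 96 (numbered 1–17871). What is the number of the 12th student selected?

k = 17871/23 = 777
12th selection = r + (12−1)·k = 96 + 11×777 = 96 + 8547 = 8643

8643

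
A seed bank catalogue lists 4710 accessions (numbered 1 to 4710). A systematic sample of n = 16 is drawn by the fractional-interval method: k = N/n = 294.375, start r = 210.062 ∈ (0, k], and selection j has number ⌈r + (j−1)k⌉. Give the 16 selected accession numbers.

211, 505, 799, 1094, 1388, 1682, 1977, 2271, 2566, 2860, 3154, 3449, 3743, 4037, 4332, 4626

j=1: r + 0k = 210.062 → ⌈·⌉ = 211
j=2: r + 1k = 504.437 → ⌈·⌉ = 505
j=3: r + 2k = 798.812 → ⌈·⌉ = 799
j=4: r + 3k = 1093.187 → ⌈·⌉ = 1094
j=5: r + 4k = 1387.562 → ⌈·⌉ = 1388
j=6: r + 5k = 1681.937 → ⌈·⌉ = 1682
j=7: r + 6k = 1976.312 → ⌈·⌉ = 1977
j=8: r + 7k = 2270.687 → ⌈·⌉ = 2271
j=9: r + 8k = 2565.062 → ⌈·⌉ = 2566
j=10: r + 9k = 2859.437 → ⌈·⌉ = 2860
j=11: r + 10k = 3153.812 → ⌈·⌉ = 3154
j=12: r + 11k = 3448.187 → ⌈·⌉ = 3449
j=13: r + 12k = 3742.562 → ⌈·⌉ = 3743
j=14: r + 13k = 4036.937 → ⌈·⌉ = 4037
j=15: r + 14k = 4331.312 → ⌈·⌉ = 4332
j=16: r + 15k = 4625.687 → ⌈·⌉ = 4626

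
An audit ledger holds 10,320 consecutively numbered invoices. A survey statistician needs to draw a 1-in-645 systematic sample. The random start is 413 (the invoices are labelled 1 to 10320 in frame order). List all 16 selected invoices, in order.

413, 1058, 1703, 2348, 2993, 3638, 4283, 4928, 5573, 6218, 6863, 7508, 8153, 8798, 9443, 10088

invoice 1: 413
invoice 2: 413 + 645 = 1058
invoice 3: 1058 + 645 = 1703
invoice 4: 1703 + 645 = 2348
invoice 5: 2348 + 645 = 2993
invoice 6: 2993 + 645 = 3638
invoice 7: 3638 + 645 = 4283
invoice 8: 4283 + 645 = 4928
invoice 9: 4928 + 645 = 5573
invoice 10: 5573 + 645 = 6218
invoice 11: 6218 + 645 = 6863
invoice 12: 6863 + 645 = 7508
invoice 13: 7508 + 645 = 8153
invoice 14: 8153 + 645 = 8798
invoice 15: 8798 + 645 = 9443
invoice 16: 9443 + 645 = 10088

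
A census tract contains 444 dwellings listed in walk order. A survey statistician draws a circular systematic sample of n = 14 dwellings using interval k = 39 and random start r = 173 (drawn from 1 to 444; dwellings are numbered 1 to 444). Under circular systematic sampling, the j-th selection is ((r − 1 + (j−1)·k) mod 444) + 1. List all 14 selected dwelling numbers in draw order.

173, 212, 251, 290, 329, 368, 407, 2, 41, 80, 119, 158, 197, 236

Selection 1: 173
Selection 2: 173 + 39 = 212
Selection 3: 212 + 39 = 251
Selection 4: 251 + 39 = 290
Selection 5: 290 + 39 = 329
Selection 6: 329 + 39 = 368
Selection 7: 368 + 39 = 407
Selection 8: 407 + 39 = 446 → 446 − 444 = 2
Selection 9: 2 + 39 = 41
Selection 10: 41 + 39 = 80
Selection 11: 80 + 39 = 119
Selection 12: 119 + 39 = 158
Selection 13: 158 + 39 = 197
Selection 14: 197 + 39 = 236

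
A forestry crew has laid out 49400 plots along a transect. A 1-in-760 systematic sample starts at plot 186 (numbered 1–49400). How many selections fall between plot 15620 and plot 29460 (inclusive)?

k = 760
First selection ≥ 15620: 186 + ⌈(15620−186)/760⌉·760 = 186 + 21×760 = 16146
Last selection ≤ 29460: 186 + ⌊(29460−186)/760⌋·760 = 186 + 38×760 = 29066
Count = 38 − 21 + 1 = 18

18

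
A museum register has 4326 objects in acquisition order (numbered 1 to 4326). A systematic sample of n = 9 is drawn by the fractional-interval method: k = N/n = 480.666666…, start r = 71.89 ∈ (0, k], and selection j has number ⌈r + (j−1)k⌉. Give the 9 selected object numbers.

j=1: r + 0k = 71.89 → ⌈·⌉ = 72
j=2: r + 1k = 552.556666… → ⌈·⌉ = 553
j=3: r + 2k = 1033.223333… → ⌈·⌉ = 1034
j=4: r + 3k = 1513.89 → ⌈·⌉ = 1514
j=5: r + 4k = 1994.556666… → ⌈·⌉ = 1995
j=6: r + 5k = 2475.223333… → ⌈·⌉ = 2476
j=7: r + 6k = 2955.89 → ⌈·⌉ = 2956
j=8: r + 7k = 3436.556666… → ⌈·⌉ = 3437
j=9: r + 8k = 3917.223333… → ⌈·⌉ = 3918

72, 553, 1034, 1514, 1995, 2476, 2956, 3437, 3918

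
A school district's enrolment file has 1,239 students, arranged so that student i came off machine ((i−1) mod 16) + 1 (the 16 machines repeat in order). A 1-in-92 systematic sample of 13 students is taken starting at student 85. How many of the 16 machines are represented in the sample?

4

Consecutive selections differ by k = 92, so their machine numbers differ by 92 mod 16 = 12.
gcd(92, 16) = 4, so the sample visits 16/4 = 4 distinct residues mod 16.
Start 85 is machine 5; the machines hit are 1, 5, 9, 13.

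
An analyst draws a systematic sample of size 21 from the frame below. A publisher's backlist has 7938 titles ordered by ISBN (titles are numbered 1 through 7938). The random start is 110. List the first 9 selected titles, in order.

k = N/n = 7938/21 = 378
title 1: 110
title 2: 110 + 378 = 488
title 3: 488 + 378 = 866
title 4: 866 + 378 = 1244
title 5: 1244 + 378 = 1622
title 6: 1622 + 378 = 2000
title 7: 2000 + 378 = 2378
title 8: 2378 + 378 = 2756
title 9: 2756 + 378 = 3134

110, 488, 866, 1244, 1622, 2000, 2378, 2756, 3134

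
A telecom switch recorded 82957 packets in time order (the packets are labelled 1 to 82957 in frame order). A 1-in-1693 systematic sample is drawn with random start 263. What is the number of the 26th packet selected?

k = 1693
26th selection = r + (26−1)·k = 263 + 25×1693 = 263 + 42325 = 42588

42588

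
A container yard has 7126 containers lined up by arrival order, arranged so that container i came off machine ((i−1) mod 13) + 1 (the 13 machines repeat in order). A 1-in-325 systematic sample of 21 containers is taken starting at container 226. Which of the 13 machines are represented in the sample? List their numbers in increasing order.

Consecutive selections differ by k = 325, so their machine numbers differ by 325 mod 13 = 0.
gcd(325, 13) = 13, so the sample visits 13/13 = 1 distinct residues mod 13.
Start 226 is machine 5; the machines hit are 5.

5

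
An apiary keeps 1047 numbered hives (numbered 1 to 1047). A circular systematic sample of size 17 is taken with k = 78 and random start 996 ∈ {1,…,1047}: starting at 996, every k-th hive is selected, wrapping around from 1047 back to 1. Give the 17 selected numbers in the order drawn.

Selection 1: 996
Selection 2: 996 + 78 = 1074 → 1074 − 1047 = 27
Selection 3: 27 + 78 = 105
Selection 4: 105 + 78 = 183
Selection 5: 183 + 78 = 261
Selection 6: 261 + 78 = 339
Selection 7: 339 + 78 = 417
Selection 8: 417 + 78 = 495
Selection 9: 495 + 78 = 573
Selection 10: 573 + 78 = 651
Selection 11: 651 + 78 = 729
Selection 12: 729 + 78 = 807
Selection 13: 807 + 78 = 885
Selection 14: 885 + 78 = 963
Selection 15: 963 + 78 = 1041
Selection 16: 1041 + 78 = 1119 → 1119 − 1047 = 72
Selection 17: 72 + 78 = 150

996, 27, 105, 183, 261, 339, 417, 495, 573, 651, 729, 807, 885, 963, 1041, 72, 150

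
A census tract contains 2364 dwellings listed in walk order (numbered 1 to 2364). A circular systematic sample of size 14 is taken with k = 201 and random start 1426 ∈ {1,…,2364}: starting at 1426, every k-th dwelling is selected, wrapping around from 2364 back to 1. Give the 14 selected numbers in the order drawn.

1426, 1627, 1828, 2029, 2230, 67, 268, 469, 670, 871, 1072, 1273, 1474, 1675

Selection 1: 1426
Selection 2: 1426 + 201 = 1627
Selection 3: 1627 + 201 = 1828
Selection 4: 1828 + 201 = 2029
Selection 5: 2029 + 201 = 2230
Selection 6: 2230 + 201 = 2431 → 2431 − 2364 = 67
Selection 7: 67 + 201 = 268
Selection 8: 268 + 201 = 469
Selection 9: 469 + 201 = 670
Selection 10: 670 + 201 = 871
Selection 11: 871 + 201 = 1072
Selection 12: 1072 + 201 = 1273
Selection 13: 1273 + 201 = 1474
Selection 14: 1474 + 201 = 1675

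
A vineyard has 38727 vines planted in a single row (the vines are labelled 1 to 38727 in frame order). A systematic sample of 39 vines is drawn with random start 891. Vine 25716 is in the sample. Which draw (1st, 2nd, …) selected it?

k = 38727/39 = 993
position = (25716 − 891)/993 + 1 = 24825/993 + 1 = 25 + 1 = 26

26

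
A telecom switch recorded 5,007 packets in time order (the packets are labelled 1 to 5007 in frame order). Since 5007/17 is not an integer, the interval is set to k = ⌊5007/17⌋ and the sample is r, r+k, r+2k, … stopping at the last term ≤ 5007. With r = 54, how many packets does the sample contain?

k = ⌊5007/17⌋ = 294
Achieved size = ⌊(5007 − 54)/294⌋ + 1 = ⌊4953/294⌋ + 1 = 16 + 1 = 17
(last selection: 54 + 16×294 = 4758 ≤ 5007; next would be 5052 > 5007)

17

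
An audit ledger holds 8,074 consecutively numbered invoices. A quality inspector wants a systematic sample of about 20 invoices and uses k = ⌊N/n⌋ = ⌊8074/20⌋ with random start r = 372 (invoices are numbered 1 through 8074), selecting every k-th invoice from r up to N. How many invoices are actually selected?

20

k = ⌊8074/20⌋ = 403
Achieved size = ⌊(8074 − 372)/403⌋ + 1 = ⌊7702/403⌋ + 1 = 19 + 1 = 20
(last selection: 372 + 19×403 = 8029 ≤ 8074; next would be 8432 > 8074)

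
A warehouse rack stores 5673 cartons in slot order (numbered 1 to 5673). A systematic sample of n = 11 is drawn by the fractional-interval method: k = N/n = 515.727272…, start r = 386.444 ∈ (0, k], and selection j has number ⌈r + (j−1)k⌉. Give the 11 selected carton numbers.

j=1: r + 0k = 386.444 → ⌈·⌉ = 387
j=2: r + 1k = 902.171272… → ⌈·⌉ = 903
j=3: r + 2k = 1417.898545… → ⌈·⌉ = 1418
j=4: r + 3k = 1933.625818… → ⌈·⌉ = 1934
j=5: r + 4k = 2449.353090… → ⌈·⌉ = 2450
j=6: r + 5k = 2965.080363… → ⌈·⌉ = 2966
j=7: r + 6k = 3480.807636… → ⌈·⌉ = 3481
j=8: r + 7k = 3996.534909… → ⌈·⌉ = 3997
j=9: r + 8k = 4512.262181… → ⌈·⌉ = 4513
j=10: r + 9k = 5027.989454… → ⌈·⌉ = 5028
j=11: r + 10k = 5543.716727… → ⌈·⌉ = 5544

387, 903, 1418, 1934, 2450, 2966, 3481, 3997, 4513, 5028, 5544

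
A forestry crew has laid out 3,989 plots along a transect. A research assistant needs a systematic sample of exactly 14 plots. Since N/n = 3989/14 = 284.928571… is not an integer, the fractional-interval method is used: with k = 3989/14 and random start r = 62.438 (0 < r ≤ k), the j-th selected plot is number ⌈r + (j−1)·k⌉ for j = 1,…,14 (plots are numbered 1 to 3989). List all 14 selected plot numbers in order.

j=1: r + 0k = 62.438 → ⌈·⌉ = 63
j=2: r + 1k = 347.366571… → ⌈·⌉ = 348
j=3: r + 2k = 632.295142… → ⌈·⌉ = 633
j=4: r + 3k = 917.223714… → ⌈·⌉ = 918
j=5: r + 4k = 1202.152285… → ⌈·⌉ = 1203
j=6: r + 5k = 1487.080857… → ⌈·⌉ = 1488
j=7: r + 6k = 1772.009428… → ⌈·⌉ = 1773
j=8: r + 7k = 2056.938 → ⌈·⌉ = 2057
j=9: r + 8k = 2341.866571… → ⌈·⌉ = 2342
j=10: r + 9k = 2626.795142… → ⌈·⌉ = 2627
j=11: r + 10k = 2911.723714… → ⌈·⌉ = 2912
j=12: r + 11k = 3196.652285… → ⌈·⌉ = 3197
j=13: r + 12k = 3481.580857… → ⌈·⌉ = 3482
j=14: r + 13k = 3766.509428… → ⌈·⌉ = 3767

63, 348, 633, 918, 1203, 1488, 1773, 2057, 2342, 2627, 2912, 3197, 3482, 3767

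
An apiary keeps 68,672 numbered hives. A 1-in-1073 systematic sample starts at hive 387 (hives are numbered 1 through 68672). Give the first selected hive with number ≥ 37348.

k = 1073
Steps past start: ⌈(37348 − 387)/1073⌉ = ⌈36961/1073⌉ = 35
Selected hive: 387 + 35×1073 = 37942

37942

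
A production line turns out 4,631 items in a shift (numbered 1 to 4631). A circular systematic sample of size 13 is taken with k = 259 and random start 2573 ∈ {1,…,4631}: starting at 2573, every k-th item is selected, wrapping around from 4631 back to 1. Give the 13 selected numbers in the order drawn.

Selection 1: 2573
Selection 2: 2573 + 259 = 2832
Selection 3: 2832 + 259 = 3091
Selection 4: 3091 + 259 = 3350
Selection 5: 3350 + 259 = 3609
Selection 6: 3609 + 259 = 3868
Selection 7: 3868 + 259 = 4127
Selection 8: 4127 + 259 = 4386
Selection 9: 4386 + 259 = 4645 → 4645 − 4631 = 14
Selection 10: 14 + 259 = 273
Selection 11: 273 + 259 = 532
Selection 12: 532 + 259 = 791
Selection 13: 791 + 259 = 1050

2573, 2832, 3091, 3350, 3609, 3868, 4127, 4386, 14, 273, 532, 791, 1050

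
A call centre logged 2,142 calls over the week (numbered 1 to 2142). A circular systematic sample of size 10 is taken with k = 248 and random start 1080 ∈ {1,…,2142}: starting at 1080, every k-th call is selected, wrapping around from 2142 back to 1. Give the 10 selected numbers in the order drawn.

1080, 1328, 1576, 1824, 2072, 178, 426, 674, 922, 1170

Selection 1: 1080
Selection 2: 1080 + 248 = 1328
Selection 3: 1328 + 248 = 1576
Selection 4: 1576 + 248 = 1824
Selection 5: 1824 + 248 = 2072
Selection 6: 2072 + 248 = 2320 → 2320 − 2142 = 178
Selection 7: 178 + 248 = 426
Selection 8: 426 + 248 = 674
Selection 9: 674 + 248 = 922
Selection 10: 922 + 248 = 1170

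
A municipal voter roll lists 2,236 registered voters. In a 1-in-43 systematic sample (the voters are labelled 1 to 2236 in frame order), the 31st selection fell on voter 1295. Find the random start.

k = 43
r = 1295 − (31−1)×43 = 1295 − 1290 = 5

5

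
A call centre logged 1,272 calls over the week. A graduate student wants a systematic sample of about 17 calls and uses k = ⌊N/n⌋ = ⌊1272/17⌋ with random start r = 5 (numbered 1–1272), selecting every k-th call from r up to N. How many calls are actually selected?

18

k = ⌊1272/17⌋ = 74
Achieved size = ⌊(1272 − 5)/74⌋ + 1 = ⌊1267/74⌋ + 1 = 17 + 1 = 18
(last selection: 5 + 17×74 = 1263 ≤ 1272; next would be 1337 > 1272)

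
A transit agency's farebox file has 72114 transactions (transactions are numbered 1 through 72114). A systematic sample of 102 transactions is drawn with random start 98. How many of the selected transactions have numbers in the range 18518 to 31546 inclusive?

18

k = 72114/102 = 707
First selection ≥ 18518: 98 + ⌈(18518−98)/707⌉·707 = 98 + 27×707 = 19187
Last selection ≤ 31546: 98 + ⌊(31546−98)/707⌋·707 = 98 + 44×707 = 31206
Count = 44 − 27 + 1 = 18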